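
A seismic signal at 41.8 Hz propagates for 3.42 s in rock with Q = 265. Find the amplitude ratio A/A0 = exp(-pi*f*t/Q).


pi*f*t/Q = pi*41.8*3.42/265 = 1.694753
A/A0 = exp(-1.694753) = 0.183645

0.183645


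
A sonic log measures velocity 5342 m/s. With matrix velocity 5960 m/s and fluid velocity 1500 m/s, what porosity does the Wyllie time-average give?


1/V - 1/Vm = 1/5342 - 1/5960 = 1.941e-05
1/Vf - 1/Vm = 1/1500 - 1/5960 = 0.00049888
phi = 1.941e-05 / 0.00049888 = 0.0389

0.0389


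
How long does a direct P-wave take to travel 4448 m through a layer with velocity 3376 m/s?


t = x / V
= 4448 / 3376
= 1.3175 s

1.3175


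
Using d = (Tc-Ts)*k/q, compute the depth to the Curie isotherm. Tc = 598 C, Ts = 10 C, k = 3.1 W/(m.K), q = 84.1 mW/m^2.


T_Curie - T_surf = 598 - 10 = 588 C
Convert q to W/m^2: 84.1 mW/m^2 = 0.0841 W/m^2
d = 588 * 3.1 / 0.0841 = 21674.2 m

21674.2


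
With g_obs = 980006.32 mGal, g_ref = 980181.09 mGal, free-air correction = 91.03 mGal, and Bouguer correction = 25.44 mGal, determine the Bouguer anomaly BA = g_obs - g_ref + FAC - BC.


BA = g_obs - g_ref + FAC - BC
= 980006.32 - 980181.09 + 91.03 - 25.44
= -109.18 mGal

-109.18


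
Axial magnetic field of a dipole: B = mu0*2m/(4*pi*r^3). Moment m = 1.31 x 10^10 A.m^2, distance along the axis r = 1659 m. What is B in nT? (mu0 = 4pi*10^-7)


m = 1.31 x 10^10 = 13100000000 A.m^2
2m = 26200000000 A.m^2
r^3 = 1659^3 = 4566034179
B = (4pi*10^-7) * 26200000000 / (4*pi * 4566034179) * 1e9
= 32923.89101 / 57378477731.15 * 1e9
= 573.8021 nT

573.8021


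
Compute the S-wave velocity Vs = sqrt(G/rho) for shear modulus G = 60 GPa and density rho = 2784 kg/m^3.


Convert G to Pa: G = 60e9 Pa
Compute G/rho = 60e9 / 2784 = 21551724.1379
Vs = sqrt(21551724.1379) = 4642.38 m/s

4642.38


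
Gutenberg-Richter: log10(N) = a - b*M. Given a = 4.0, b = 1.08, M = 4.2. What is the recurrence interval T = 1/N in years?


log10(N) = 4.0 - 1.08*4.2 = -0.536
N = 10^-0.536 = 0.291072
T = 1/N = 1/0.291072 = 3.4356 years

3.4356


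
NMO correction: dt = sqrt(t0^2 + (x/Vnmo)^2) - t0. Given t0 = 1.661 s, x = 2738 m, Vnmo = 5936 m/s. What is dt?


x/Vnmo = 2738/5936 = 0.461253
(x/Vnmo)^2 = 0.212755
t0^2 = 2.758921
sqrt(2.758921 + 0.212755) = 1.723855
dt = 1.723855 - 1.661 = 0.062855

0.062855


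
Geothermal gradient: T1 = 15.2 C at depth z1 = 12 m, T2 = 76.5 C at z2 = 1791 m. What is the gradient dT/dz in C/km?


dT = 76.5 - 15.2 = 61.3 C
dz = 1791 - 12 = 1779 m
gradient = dT/dz * 1000 = 61.3/1779 * 1000 = 34.4576 C/km

34.4576


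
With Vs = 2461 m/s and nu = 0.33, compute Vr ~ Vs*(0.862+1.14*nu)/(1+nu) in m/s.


Numerator factor = 0.862 + 1.14*0.33 = 1.2382
Denominator = 1 + 0.33 = 1.33
Vr = 2461 * 1.2382 / 1.33 = 2291.14 m/s

2291.14


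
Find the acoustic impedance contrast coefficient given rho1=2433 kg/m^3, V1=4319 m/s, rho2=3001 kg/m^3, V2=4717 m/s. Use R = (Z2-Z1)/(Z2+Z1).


Z1 = 2433 * 4319 = 10508127
Z2 = 3001 * 4717 = 14155717
R = (14155717 - 10508127) / (14155717 + 10508127) = 3647590 / 24663844 = 0.1479

0.1479


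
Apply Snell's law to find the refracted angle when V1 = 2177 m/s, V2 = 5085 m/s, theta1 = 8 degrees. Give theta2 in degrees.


sin(theta1) = sin(8 deg) = 0.139173
sin(theta2) = V2/V1 * sin(theta1) = 5085/2177 * 0.139173 = 0.325078
theta2 = arcsin(0.325078) = 18.9703 degrees

18.9703


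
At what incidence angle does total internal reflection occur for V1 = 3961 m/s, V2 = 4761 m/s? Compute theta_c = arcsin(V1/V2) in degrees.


V1/V2 = 3961/4761 = 0.831968
theta_c = arcsin(0.831968) = 56.3014 degrees

56.3014


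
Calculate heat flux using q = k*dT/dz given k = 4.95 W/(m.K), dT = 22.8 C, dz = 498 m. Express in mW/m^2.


q = k * dT / dz * 1000
= 4.95 * 22.8 / 498 * 1000
= 0.226627 * 1000
= 226.6265 mW/m^2

226.6265


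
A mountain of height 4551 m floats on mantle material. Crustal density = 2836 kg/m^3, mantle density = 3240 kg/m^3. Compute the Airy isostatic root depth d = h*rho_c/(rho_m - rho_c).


rho_m - rho_c = 3240 - 2836 = 404
d = 4551 * 2836 / 404
= 12906636 / 404
= 31947.12 m

31947.12


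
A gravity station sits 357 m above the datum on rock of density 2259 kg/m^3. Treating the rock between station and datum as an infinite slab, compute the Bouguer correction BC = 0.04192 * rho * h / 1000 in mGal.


BC = 0.04192 * rho * h / 1000
= 0.04192 * 2259 * 357 / 1000
= 33.8069 mGal

33.8069


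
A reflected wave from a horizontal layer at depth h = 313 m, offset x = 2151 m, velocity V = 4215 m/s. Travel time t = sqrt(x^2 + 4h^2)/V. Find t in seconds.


x^2 + 4h^2 = 2151^2 + 4*313^2 = 4626801 + 391876 = 5018677
sqrt(5018677) = 2240.2404
t = 2240.2404 / 4215 = 0.5315 s

0.5315


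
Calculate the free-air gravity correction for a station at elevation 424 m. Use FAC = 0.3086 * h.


FAC = 0.3086 * h
= 0.3086 * 424
= 130.8464 mGal

130.8464


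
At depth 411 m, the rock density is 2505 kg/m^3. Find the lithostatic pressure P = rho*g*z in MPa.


P = rho * g * z / 1e6
= 2505 * 9.81 * 411 / 1e6
= 10099934.55 / 1e6
= 10.0999 MPa

10.0999


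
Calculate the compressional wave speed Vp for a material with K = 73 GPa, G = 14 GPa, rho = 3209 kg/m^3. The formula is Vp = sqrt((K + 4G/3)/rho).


First compute the effective modulus:
K + 4G/3 = 73e9 + 4*14e9/3 = 91666666666.67 Pa
Then divide by density:
91666666666.67 / 3209 = 28565492.8846 Pa/(kg/m^3)
Take the square root:
Vp = sqrt(28565492.8846) = 5344.67 m/s

5344.67


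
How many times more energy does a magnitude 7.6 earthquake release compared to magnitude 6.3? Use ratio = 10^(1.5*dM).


M2 - M1 = 7.6 - 6.3 = 1.3
1.5 * 1.3 = 1.95
ratio = 10^1.95 = 89.13

89.13


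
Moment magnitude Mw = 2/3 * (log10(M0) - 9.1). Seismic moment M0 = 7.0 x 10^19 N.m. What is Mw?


log10(M0) = log10(7.0 x 10^19) = 19.8451
Mw = 2/3 * (19.8451 - 9.1)
= 2/3 * 10.7451
= 7.16

7.16


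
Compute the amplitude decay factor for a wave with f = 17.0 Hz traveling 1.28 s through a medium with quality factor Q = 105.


pi*f*t/Q = pi*17.0*1.28/105 = 0.651058
A/A0 = exp(-0.651058) = 0.521494

0.521494


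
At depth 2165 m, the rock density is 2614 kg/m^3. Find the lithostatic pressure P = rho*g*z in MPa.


P = rho * g * z / 1e6
= 2614 * 9.81 * 2165 / 1e6
= 55517831.1 / 1e6
= 55.5178 MPa

55.5178


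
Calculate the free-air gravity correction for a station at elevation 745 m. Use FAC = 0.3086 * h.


FAC = 0.3086 * h
= 0.3086 * 745
= 229.907 mGal

229.907


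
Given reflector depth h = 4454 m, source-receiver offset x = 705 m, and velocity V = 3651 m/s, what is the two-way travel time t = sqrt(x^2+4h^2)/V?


x^2 + 4h^2 = 705^2 + 4*4454^2 = 497025 + 79352464 = 79849489
sqrt(79849489) = 8935.8541
t = 8935.8541 / 3651 = 2.4475 s

2.4475


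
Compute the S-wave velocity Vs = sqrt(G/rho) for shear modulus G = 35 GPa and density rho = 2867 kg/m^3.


Convert G to Pa: G = 35e9 Pa
Compute G/rho = 35e9 / 2867 = 12207882.8043
Vs = sqrt(12207882.8043) = 3493.98 m/s

3493.98


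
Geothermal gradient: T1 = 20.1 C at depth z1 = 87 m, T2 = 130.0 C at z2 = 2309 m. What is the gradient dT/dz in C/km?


dT = 130.0 - 20.1 = 109.9 C
dz = 2309 - 87 = 2222 m
gradient = dT/dz * 1000 = 109.9/2222 * 1000 = 49.4599 C/km

49.4599


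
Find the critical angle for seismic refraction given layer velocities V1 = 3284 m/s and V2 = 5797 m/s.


V1/V2 = 3284/5797 = 0.5665
theta_c = arcsin(0.5665) = 34.5065 degrees

34.5065


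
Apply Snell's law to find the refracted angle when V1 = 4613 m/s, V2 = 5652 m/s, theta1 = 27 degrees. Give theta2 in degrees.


sin(theta1) = sin(27 deg) = 0.45399
sin(theta2) = V2/V1 * sin(theta1) = 5652/4613 * 0.45399 = 0.556244
theta2 = arcsin(0.556244) = 33.7965 degrees

33.7965


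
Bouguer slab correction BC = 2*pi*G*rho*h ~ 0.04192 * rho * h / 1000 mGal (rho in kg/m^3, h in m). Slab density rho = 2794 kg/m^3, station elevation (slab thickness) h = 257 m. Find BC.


BC = 0.04192 * rho * h / 1000
= 0.04192 * 2794 * 257 / 1000
= 30.101 mGal

30.101


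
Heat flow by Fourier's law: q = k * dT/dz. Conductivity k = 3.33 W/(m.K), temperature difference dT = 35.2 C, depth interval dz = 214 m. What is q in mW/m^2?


q = k * dT / dz * 1000
= 3.33 * 35.2 / 214 * 1000
= 0.547738 * 1000
= 547.7383 mW/m^2

547.7383


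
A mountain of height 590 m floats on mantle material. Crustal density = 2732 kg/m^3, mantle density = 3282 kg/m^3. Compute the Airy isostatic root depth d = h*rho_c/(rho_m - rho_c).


rho_m - rho_c = 3282 - 2732 = 550
d = 590 * 2732 / 550
= 1611880 / 550
= 2930.69 m

2930.69


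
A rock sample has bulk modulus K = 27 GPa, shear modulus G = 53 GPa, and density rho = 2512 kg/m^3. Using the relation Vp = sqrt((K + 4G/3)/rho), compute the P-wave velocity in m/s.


First compute the effective modulus:
K + 4G/3 = 27e9 + 4*53e9/3 = 97666666666.67 Pa
Then divide by density:
97666666666.67 / 2512 = 38880042.4628 Pa/(kg/m^3)
Take the square root:
Vp = sqrt(38880042.4628) = 6235.39 m/s

6235.39


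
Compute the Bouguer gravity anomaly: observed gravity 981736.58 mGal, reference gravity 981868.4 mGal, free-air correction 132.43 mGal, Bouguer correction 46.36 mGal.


BA = g_obs - g_ref + FAC - BC
= 981736.58 - 981868.4 + 132.43 - 46.36
= -45.75 mGal

-45.75


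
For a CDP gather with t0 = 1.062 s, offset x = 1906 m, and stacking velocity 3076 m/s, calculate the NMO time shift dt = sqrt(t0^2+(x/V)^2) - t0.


x/Vnmo = 1906/3076 = 0.619636
(x/Vnmo)^2 = 0.383949
t0^2 = 1.127844
sqrt(1.127844 + 0.383949) = 1.22955
dt = 1.22955 - 1.062 = 0.16755

0.16755


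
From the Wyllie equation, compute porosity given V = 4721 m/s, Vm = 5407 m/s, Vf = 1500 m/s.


1/V - 1/Vm = 1/4721 - 1/5407 = 2.687e-05
1/Vf - 1/Vm = 1/1500 - 1/5407 = 0.00048172
phi = 2.687e-05 / 0.00048172 = 0.0558

0.0558


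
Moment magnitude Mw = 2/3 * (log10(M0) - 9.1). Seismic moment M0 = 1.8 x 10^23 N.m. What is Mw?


log10(M0) = log10(1.8 x 10^23) = 23.2553
Mw = 2/3 * (23.2553 - 9.1)
= 2/3 * 14.1553
= 9.44

9.44


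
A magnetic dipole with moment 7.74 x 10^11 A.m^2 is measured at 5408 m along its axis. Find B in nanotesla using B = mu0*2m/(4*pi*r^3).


m = 7.74 x 10^11 = 774000000000 A.m^2
2m = 1548000000000 A.m^2
r^3 = 5408^3 = 158164877312
B = (4pi*10^-7) * 1548000000000 / (4*pi * 158164877312) * 1e9
= 1945274.171103 / 1987558466477.24 * 1e9
= 978.7255 nT

978.7255


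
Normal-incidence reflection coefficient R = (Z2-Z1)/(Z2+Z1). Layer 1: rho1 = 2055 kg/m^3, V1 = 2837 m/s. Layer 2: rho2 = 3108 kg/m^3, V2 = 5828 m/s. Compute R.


Z1 = 2055 * 2837 = 5830035
Z2 = 3108 * 5828 = 18113424
R = (18113424 - 5830035) / (18113424 + 5830035) = 12283389 / 23943459 = 0.513

0.513


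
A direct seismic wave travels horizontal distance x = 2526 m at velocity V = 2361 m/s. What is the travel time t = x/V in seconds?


t = x / V
= 2526 / 2361
= 1.0699 s

1.0699


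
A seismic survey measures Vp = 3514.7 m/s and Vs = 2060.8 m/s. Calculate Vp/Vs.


Vp/Vs = 3514.7 / 2060.8
= 1.7055

1.7055


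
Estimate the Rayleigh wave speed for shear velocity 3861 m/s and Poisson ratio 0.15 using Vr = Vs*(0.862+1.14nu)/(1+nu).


Numerator factor = 0.862 + 1.14*0.15 = 1.033
Denominator = 1 + 0.15 = 1.15
Vr = 3861 * 1.033 / 1.15 = 3468.19 m/s

3468.19


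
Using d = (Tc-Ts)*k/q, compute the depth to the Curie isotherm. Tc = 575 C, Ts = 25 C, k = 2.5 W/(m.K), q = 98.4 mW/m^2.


T_Curie - T_surf = 575 - 25 = 550 C
Convert q to W/m^2: 98.4 mW/m^2 = 0.0984 W/m^2
d = 550 * 2.5 / 0.0984 = 13973.58 m

13973.58


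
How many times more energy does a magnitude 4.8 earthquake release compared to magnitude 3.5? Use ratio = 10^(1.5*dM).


M2 - M1 = 4.8 - 3.5 = 1.3
1.5 * 1.3 = 1.95
ratio = 10^1.95 = 89.13

89.13


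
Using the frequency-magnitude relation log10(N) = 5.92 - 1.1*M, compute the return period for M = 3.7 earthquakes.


log10(N) = 5.92 - 1.1*3.7 = 1.85
N = 10^1.85 = 70.794578
T = 1/N = 1/70.794578 = 0.0141 years

0.0141


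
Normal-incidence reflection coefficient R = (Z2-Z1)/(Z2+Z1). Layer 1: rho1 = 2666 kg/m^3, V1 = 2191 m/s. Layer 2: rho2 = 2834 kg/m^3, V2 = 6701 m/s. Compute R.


Z1 = 2666 * 2191 = 5841206
Z2 = 2834 * 6701 = 18990634
R = (18990634 - 5841206) / (18990634 + 5841206) = 13149428 / 24831840 = 0.5295

0.5295


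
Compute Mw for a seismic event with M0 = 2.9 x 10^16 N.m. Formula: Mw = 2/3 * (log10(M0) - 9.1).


log10(M0) = log10(2.9 x 10^16) = 16.4624
Mw = 2/3 * (16.4624 - 9.1)
= 2/3 * 7.3624
= 4.91

4.91


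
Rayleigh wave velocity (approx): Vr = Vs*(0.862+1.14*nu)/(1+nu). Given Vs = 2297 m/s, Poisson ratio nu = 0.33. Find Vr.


Numerator factor = 0.862 + 1.14*0.33 = 1.2382
Denominator = 1 + 0.33 = 1.33
Vr = 2297 * 1.2382 / 1.33 = 2138.46 m/s

2138.46


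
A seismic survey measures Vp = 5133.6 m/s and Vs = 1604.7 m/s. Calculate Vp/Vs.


Vp/Vs = 5133.6 / 1604.7
= 3.1991

3.1991


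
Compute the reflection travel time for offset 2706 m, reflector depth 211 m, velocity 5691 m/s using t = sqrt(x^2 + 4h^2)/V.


x^2 + 4h^2 = 2706^2 + 4*211^2 = 7322436 + 178084 = 7500520
sqrt(7500520) = 2738.7077
t = 2738.7077 / 5691 = 0.4812 s

0.4812


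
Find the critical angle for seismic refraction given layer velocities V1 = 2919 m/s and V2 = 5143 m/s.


V1/V2 = 2919/5143 = 0.567568
theta_c = arcsin(0.567568) = 34.5808 degrees

34.5808


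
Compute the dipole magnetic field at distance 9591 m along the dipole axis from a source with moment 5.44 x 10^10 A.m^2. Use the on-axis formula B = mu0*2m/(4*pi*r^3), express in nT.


m = 5.44 x 10^10 = 54400000000 A.m^2
2m = 108800000000 A.m^2
r^3 = 9591^3 = 882250012071
B = (4pi*10^-7) * 108800000000 / (4*pi * 882250012071) * 1e9
= 136722.112284 / 11086680626207.04 * 1e9
= 12.3321 nT

12.3321


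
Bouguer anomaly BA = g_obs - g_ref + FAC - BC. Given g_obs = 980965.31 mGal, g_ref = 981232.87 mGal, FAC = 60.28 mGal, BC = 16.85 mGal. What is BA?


BA = g_obs - g_ref + FAC - BC
= 980965.31 - 981232.87 + 60.28 - 16.85
= -224.13 mGal

-224.13


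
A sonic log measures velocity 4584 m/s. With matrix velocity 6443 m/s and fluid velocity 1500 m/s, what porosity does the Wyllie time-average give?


1/V - 1/Vm = 1/4584 - 1/6443 = 6.294e-05
1/Vf - 1/Vm = 1/1500 - 1/6443 = 0.00051146
phi = 6.294e-05 / 0.00051146 = 0.1231

0.1231


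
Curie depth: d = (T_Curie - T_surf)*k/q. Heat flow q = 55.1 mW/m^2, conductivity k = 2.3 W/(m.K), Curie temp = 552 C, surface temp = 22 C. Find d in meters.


T_Curie - T_surf = 552 - 22 = 530 C
Convert q to W/m^2: 55.1 mW/m^2 = 0.0551 W/m^2
d = 530 * 2.3 / 0.0551 = 22123.41 m

22123.41


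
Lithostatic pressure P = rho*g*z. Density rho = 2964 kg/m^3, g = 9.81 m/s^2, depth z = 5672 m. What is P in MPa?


P = rho * g * z / 1e6
= 2964 * 9.81 * 5672 / 1e6
= 164923836.48 / 1e6
= 164.9238 MPa

164.9238


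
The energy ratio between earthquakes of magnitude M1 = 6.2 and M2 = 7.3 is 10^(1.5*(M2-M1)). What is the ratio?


M2 - M1 = 7.3 - 6.2 = 1.1
1.5 * 1.1 = 1.65
ratio = 10^1.65 = 44.67

44.67


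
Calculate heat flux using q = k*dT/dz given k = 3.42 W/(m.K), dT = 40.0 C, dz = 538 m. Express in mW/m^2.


q = k * dT / dz * 1000
= 3.42 * 40.0 / 538 * 1000
= 0.254275 * 1000
= 254.2751 mW/m^2

254.2751


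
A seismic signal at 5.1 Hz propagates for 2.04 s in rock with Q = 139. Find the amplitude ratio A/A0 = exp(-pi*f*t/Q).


pi*f*t/Q = pi*5.1*2.04/139 = 0.235145
A/A0 = exp(-0.235145) = 0.790456

0.790456


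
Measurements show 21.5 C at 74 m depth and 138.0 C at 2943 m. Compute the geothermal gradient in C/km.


dT = 138.0 - 21.5 = 116.5 C
dz = 2943 - 74 = 2869 m
gradient = dT/dz * 1000 = 116.5/2869 * 1000 = 40.6065 C/km

40.6065


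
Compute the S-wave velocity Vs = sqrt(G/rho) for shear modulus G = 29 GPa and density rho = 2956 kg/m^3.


Convert G to Pa: G = 29e9 Pa
Compute G/rho = 29e9 / 2956 = 9810554.8038
Vs = sqrt(9810554.8038) = 3132.18 m/s

3132.18


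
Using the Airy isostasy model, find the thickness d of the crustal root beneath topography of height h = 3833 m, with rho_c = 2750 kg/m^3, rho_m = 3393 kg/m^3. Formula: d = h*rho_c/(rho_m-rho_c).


rho_m - rho_c = 3393 - 2750 = 643
d = 3833 * 2750 / 643
= 10540750 / 643
= 16393.08 m

16393.08


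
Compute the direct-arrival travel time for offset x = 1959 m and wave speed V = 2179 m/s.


t = x / V
= 1959 / 2179
= 0.899 s

0.899


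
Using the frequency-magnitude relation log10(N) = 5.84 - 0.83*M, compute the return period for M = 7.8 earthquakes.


log10(N) = 5.84 - 0.83*7.8 = -0.634
N = 10^-0.634 = 0.232274
T = 1/N = 1/0.232274 = 4.3053 years

4.3053


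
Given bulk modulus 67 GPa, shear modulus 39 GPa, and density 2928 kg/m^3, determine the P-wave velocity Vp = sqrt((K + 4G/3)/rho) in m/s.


First compute the effective modulus:
K + 4G/3 = 67e9 + 4*39e9/3 = 119000000000.0 Pa
Then divide by density:
119000000000.0 / 2928 = 40642076.5027 Pa/(kg/m^3)
Take the square root:
Vp = sqrt(40642076.5027) = 6375.11 m/s

6375.11


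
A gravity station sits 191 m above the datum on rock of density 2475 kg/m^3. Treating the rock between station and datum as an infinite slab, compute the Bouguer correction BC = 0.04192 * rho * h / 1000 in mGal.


BC = 0.04192 * rho * h / 1000
= 0.04192 * 2475 * 191 / 1000
= 19.8166 mGal

19.8166


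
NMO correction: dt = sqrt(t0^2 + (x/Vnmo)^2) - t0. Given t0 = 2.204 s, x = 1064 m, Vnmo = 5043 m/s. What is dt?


x/Vnmo = 1064/5043 = 0.210986
(x/Vnmo)^2 = 0.044515
t0^2 = 4.857616
sqrt(4.857616 + 0.044515) = 2.214076
dt = 2.214076 - 2.204 = 0.010076

0.010076


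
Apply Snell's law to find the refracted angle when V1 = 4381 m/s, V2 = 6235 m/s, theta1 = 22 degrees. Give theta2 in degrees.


sin(theta1) = sin(22 deg) = 0.374607
sin(theta2) = V2/V1 * sin(theta1) = 6235/4381 * 0.374607 = 0.533137
theta2 = arcsin(0.533137) = 32.2176 degrees

32.2176


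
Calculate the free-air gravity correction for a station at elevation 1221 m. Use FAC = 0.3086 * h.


FAC = 0.3086 * h
= 0.3086 * 1221
= 376.8006 mGal

376.8006


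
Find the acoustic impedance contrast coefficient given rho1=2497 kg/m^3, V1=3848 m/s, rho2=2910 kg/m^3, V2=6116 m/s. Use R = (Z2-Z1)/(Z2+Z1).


Z1 = 2497 * 3848 = 9608456
Z2 = 2910 * 6116 = 17797560
R = (17797560 - 9608456) / (17797560 + 9608456) = 8189104 / 27406016 = 0.2988

0.2988


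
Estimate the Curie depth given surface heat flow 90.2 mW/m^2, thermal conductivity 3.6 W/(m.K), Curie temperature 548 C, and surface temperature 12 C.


T_Curie - T_surf = 548 - 12 = 536 C
Convert q to W/m^2: 90.2 mW/m^2 = 0.0902 W/m^2
d = 536 * 3.6 / 0.0902 = 21392.46 m

21392.46


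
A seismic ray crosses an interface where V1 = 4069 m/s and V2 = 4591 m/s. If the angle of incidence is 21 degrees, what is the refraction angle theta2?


sin(theta1) = sin(21 deg) = 0.358368
sin(theta2) = V2/V1 * sin(theta1) = 4591/4069 * 0.358368 = 0.404342
theta2 = arcsin(0.404342) = 23.8499 degrees

23.8499


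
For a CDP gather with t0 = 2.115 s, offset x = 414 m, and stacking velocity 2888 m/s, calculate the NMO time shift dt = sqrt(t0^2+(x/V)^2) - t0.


x/Vnmo = 414/2888 = 0.143352
(x/Vnmo)^2 = 0.02055
t0^2 = 4.473225
sqrt(4.473225 + 0.02055) = 2.119853
dt = 2.119853 - 2.115 = 0.004853

0.004853


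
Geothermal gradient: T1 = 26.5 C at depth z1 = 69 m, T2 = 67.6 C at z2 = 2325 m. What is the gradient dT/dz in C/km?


dT = 67.6 - 26.5 = 41.1 C
dz = 2325 - 69 = 2256 m
gradient = dT/dz * 1000 = 41.1/2256 * 1000 = 18.2181 C/km

18.2181


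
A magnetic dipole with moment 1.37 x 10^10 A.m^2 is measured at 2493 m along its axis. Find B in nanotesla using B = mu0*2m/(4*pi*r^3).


m = 1.37 x 10^10 = 13700000000 A.m^2
2m = 27400000000 A.m^2
r^3 = 2493^3 = 15494117157
B = (4pi*10^-7) * 27400000000 / (4*pi * 15494117157) * 1e9
= 34431.855483 / 194704818537.16 * 1e9
= 176.8413 nT

176.8413


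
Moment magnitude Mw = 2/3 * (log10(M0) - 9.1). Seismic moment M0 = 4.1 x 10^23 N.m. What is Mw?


log10(M0) = log10(4.1 x 10^23) = 23.6128
Mw = 2/3 * (23.6128 - 9.1)
= 2/3 * 14.5128
= 9.68

9.68


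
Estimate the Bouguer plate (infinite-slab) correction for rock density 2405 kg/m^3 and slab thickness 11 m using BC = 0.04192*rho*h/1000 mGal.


BC = 0.04192 * rho * h / 1000
= 0.04192 * 2405 * 11 / 1000
= 1.109 mGal

1.109


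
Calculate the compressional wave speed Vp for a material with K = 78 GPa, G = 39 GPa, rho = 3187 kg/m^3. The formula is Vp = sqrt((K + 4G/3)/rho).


First compute the effective modulus:
K + 4G/3 = 78e9 + 4*39e9/3 = 130000000000.0 Pa
Then divide by density:
130000000000.0 / 3187 = 40790712.2686 Pa/(kg/m^3)
Take the square root:
Vp = sqrt(40790712.2686) = 6386.76 m/s

6386.76


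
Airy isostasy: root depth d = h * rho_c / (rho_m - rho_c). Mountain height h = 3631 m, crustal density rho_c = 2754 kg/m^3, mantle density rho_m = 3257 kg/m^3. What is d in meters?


rho_m - rho_c = 3257 - 2754 = 503
d = 3631 * 2754 / 503
= 9999774 / 503
= 19880.27 m

19880.27


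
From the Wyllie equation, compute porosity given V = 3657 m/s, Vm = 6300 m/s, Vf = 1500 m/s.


1/V - 1/Vm = 1/3657 - 1/6300 = 0.00011472
1/Vf - 1/Vm = 1/1500 - 1/6300 = 0.00050794
phi = 0.00011472 / 0.00050794 = 0.2259

0.2259


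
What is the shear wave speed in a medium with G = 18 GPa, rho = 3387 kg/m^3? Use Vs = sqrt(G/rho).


Convert G to Pa: G = 18e9 Pa
Compute G/rho = 18e9 / 3387 = 5314437.5554
Vs = sqrt(5314437.5554) = 2305.31 m/s

2305.31


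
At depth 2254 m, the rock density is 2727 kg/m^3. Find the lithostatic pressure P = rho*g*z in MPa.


P = rho * g * z / 1e6
= 2727 * 9.81 * 2254 / 1e6
= 60298714.98 / 1e6
= 60.2987 MPa

60.2987


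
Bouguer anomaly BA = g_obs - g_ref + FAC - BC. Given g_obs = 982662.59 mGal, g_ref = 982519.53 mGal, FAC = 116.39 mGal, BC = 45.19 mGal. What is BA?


BA = g_obs - g_ref + FAC - BC
= 982662.59 - 982519.53 + 116.39 - 45.19
= 214.26 mGal

214.26


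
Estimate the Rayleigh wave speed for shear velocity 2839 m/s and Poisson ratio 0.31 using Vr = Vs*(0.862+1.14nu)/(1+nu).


Numerator factor = 0.862 + 1.14*0.31 = 1.2154
Denominator = 1 + 0.31 = 1.31
Vr = 2839 * 1.2154 / 1.31 = 2633.99 m/s

2633.99


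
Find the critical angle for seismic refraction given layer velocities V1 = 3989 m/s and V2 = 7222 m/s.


V1/V2 = 3989/7222 = 0.55234
theta_c = arcsin(0.55234) = 33.5277 degrees

33.5277


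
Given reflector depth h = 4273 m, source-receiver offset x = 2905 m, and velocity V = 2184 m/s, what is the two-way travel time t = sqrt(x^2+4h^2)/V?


x^2 + 4h^2 = 2905^2 + 4*4273^2 = 8439025 + 73034116 = 81473141
sqrt(81473141) = 9026.2473
t = 9026.2473 / 2184 = 4.1329 s

4.1329


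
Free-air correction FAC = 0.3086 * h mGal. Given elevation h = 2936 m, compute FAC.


FAC = 0.3086 * h
= 0.3086 * 2936
= 906.0496 mGal

906.0496


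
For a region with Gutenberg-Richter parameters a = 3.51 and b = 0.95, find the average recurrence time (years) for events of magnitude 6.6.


log10(N) = 3.51 - 0.95*6.6 = -2.76
N = 10^-2.76 = 0.001738
T = 1/N = 1/0.001738 = 575.4399 years

575.4399


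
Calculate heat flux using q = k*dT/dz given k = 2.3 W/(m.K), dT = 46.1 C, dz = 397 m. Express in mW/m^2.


q = k * dT / dz * 1000
= 2.3 * 46.1 / 397 * 1000
= 0.267078 * 1000
= 267.0781 mW/m^2

267.0781


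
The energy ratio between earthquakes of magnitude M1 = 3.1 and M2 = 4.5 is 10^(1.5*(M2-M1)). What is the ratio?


M2 - M1 = 4.5 - 3.1 = 1.4
1.5 * 1.4 = 2.1
ratio = 10^2.1 = 125.89

125.89


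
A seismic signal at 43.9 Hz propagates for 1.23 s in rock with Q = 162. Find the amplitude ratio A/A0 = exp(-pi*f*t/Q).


pi*f*t/Q = pi*43.9*1.23/162 = 1.047139
A/A0 = exp(-1.047139) = 0.35094

0.35094


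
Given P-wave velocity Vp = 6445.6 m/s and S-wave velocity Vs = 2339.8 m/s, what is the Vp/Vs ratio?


Vp/Vs = 6445.6 / 2339.8
= 2.7548

2.7548


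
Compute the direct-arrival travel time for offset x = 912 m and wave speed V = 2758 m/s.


t = x / V
= 912 / 2758
= 0.3307 s

0.3307


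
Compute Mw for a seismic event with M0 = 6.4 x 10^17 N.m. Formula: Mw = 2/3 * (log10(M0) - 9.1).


log10(M0) = log10(6.4 x 10^17) = 17.8062
Mw = 2/3 * (17.8062 - 9.1)
= 2/3 * 8.7062
= 5.8

5.8


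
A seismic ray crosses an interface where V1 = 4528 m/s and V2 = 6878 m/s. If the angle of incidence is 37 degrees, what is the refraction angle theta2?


sin(theta1) = sin(37 deg) = 0.601815
sin(theta2) = V2/V1 * sin(theta1) = 6878/4528 * 0.601815 = 0.914153
theta2 = arcsin(0.914153) = 66.0857 degrees

66.0857


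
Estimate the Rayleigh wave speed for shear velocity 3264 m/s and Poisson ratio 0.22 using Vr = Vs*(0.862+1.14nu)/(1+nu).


Numerator factor = 0.862 + 1.14*0.22 = 1.1128
Denominator = 1 + 0.22 = 1.22
Vr = 3264 * 1.1128 / 1.22 = 2977.2 m/s

2977.2


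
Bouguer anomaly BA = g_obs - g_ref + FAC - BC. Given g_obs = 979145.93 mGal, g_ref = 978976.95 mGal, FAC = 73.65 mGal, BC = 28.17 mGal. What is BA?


BA = g_obs - g_ref + FAC - BC
= 979145.93 - 978976.95 + 73.65 - 28.17
= 214.46 mGal

214.46


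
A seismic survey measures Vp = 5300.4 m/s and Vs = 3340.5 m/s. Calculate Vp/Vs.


Vp/Vs = 5300.4 / 3340.5
= 1.5867

1.5867


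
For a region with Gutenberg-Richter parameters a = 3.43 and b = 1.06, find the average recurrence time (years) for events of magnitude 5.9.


log10(N) = 3.43 - 1.06*5.9 = -2.824
N = 10^-2.824 = 0.0015
T = 1/N = 1/0.0015 = 666.8068 years

666.8068


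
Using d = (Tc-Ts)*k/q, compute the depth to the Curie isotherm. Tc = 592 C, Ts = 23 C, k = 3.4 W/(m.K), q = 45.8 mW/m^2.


T_Curie - T_surf = 592 - 23 = 569 C
Convert q to W/m^2: 45.8 mW/m^2 = 0.0458 W/m^2
d = 569 * 3.4 / 0.0458 = 42240.17 m

42240.17


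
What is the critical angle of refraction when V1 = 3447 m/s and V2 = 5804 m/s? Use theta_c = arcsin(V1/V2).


V1/V2 = 3447/5804 = 0.593901
theta_c = arcsin(0.593901) = 36.4343 degrees

36.4343


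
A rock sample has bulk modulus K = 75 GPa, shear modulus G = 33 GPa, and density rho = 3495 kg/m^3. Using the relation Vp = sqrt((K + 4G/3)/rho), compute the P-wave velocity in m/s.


First compute the effective modulus:
K + 4G/3 = 75e9 + 4*33e9/3 = 119000000000.0 Pa
Then divide by density:
119000000000.0 / 3495 = 34048640.9156 Pa/(kg/m^3)
Take the square root:
Vp = sqrt(34048640.9156) = 5835.12 m/s

5835.12


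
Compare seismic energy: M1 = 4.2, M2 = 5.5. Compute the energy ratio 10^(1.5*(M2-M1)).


M2 - M1 = 5.5 - 4.2 = 1.3
1.5 * 1.3 = 1.95
ratio = 10^1.95 = 89.13

89.13


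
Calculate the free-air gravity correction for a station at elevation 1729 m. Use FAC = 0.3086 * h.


FAC = 0.3086 * h
= 0.3086 * 1729
= 533.5694 mGal

533.5694


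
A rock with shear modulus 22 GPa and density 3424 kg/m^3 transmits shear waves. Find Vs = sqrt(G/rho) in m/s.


Convert G to Pa: G = 22e9 Pa
Compute G/rho = 22e9 / 3424 = 6425233.6449
Vs = sqrt(6425233.6449) = 2534.8 m/s

2534.8


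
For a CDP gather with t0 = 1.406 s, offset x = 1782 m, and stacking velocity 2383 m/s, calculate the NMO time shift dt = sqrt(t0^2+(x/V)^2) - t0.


x/Vnmo = 1782/2383 = 0.747797
(x/Vnmo)^2 = 0.5592
t0^2 = 1.976836
sqrt(1.976836 + 0.5592) = 1.592494
dt = 1.592494 - 1.406 = 0.186494

0.186494


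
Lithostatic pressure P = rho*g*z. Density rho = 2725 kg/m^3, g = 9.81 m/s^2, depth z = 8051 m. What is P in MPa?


P = rho * g * z / 1e6
= 2725 * 9.81 * 8051 / 1e6
= 215221344.75 / 1e6
= 215.2213 MPa

215.2213


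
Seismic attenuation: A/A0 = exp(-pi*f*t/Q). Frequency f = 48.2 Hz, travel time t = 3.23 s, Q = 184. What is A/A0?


pi*f*t/Q = pi*48.2*3.23/184 = 2.658163
A/A0 = exp(-2.658163) = 0.070077

0.070077


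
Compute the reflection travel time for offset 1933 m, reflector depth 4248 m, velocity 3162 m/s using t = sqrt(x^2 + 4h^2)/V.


x^2 + 4h^2 = 1933^2 + 4*4248^2 = 3736489 + 72182016 = 75918505
sqrt(75918505) = 8713.1226
t = 8713.1226 / 3162 = 2.7556 s

2.7556


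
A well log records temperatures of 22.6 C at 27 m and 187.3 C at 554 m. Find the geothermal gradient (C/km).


dT = 187.3 - 22.6 = 164.7 C
dz = 554 - 27 = 527 m
gradient = dT/dz * 1000 = 164.7/527 * 1000 = 312.5237 C/km

312.5237


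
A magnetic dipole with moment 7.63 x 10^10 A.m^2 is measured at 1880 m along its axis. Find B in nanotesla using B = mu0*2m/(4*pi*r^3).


m = 7.63 x 10^10 = 76300000000 A.m^2
2m = 152600000000 A.m^2
r^3 = 1880^3 = 6644672000
B = (4pi*10^-7) * 152600000000 / (4*pi * 6644672000) * 1e9
= 191762.815575 / 83499410962.86 * 1e9
= 2296.5769 nT

2296.5769


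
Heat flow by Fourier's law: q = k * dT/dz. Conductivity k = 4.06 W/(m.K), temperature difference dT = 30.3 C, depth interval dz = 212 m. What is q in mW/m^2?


q = k * dT / dz * 1000
= 4.06 * 30.3 / 212 * 1000
= 0.580274 * 1000
= 580.2736 mW/m^2

580.2736


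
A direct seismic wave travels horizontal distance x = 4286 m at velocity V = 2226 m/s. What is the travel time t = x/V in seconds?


t = x / V
= 4286 / 2226
= 1.9254 s

1.9254


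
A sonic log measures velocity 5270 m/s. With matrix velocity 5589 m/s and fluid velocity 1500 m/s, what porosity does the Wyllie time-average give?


1/V - 1/Vm = 1/5270 - 1/5589 = 1.083e-05
1/Vf - 1/Vm = 1/1500 - 1/5589 = 0.00048774
phi = 1.083e-05 / 0.00048774 = 0.0222

0.0222


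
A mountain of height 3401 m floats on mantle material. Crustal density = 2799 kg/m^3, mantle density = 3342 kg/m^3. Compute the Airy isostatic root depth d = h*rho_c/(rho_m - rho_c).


rho_m - rho_c = 3342 - 2799 = 543
d = 3401 * 2799 / 543
= 9519399 / 543
= 17531.12 m

17531.12


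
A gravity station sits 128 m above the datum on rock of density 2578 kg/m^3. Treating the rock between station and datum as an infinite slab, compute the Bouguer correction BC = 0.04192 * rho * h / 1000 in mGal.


BC = 0.04192 * rho * h / 1000
= 0.04192 * 2578 * 128 / 1000
= 13.8329 mGal

13.8329


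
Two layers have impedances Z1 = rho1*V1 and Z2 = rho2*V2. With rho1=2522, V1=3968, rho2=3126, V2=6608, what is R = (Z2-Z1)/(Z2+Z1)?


Z1 = 2522 * 3968 = 10007296
Z2 = 3126 * 6608 = 20656608
R = (20656608 - 10007296) / (20656608 + 10007296) = 10649312 / 30663904 = 0.3473

0.3473


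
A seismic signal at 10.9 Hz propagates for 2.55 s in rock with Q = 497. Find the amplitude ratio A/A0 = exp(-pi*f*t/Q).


pi*f*t/Q = pi*10.9*2.55/497 = 0.175695
A/A0 = exp(-0.175695) = 0.838874

0.838874


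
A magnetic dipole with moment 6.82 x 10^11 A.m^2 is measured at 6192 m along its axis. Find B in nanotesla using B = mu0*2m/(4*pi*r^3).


m = 6.82 x 10^11 = 682000000000 A.m^2
2m = 1364000000000 A.m^2
r^3 = 6192^3 = 237406629888
B = (4pi*10^-7) * 1364000000000 / (4*pi * 237406629888) * 1e9
= 1714052.951799 / 2983339697478.61 * 1e9
= 574.5417 nT

574.5417


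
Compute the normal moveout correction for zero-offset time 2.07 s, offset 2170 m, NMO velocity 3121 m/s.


x/Vnmo = 2170/3121 = 0.69529
(x/Vnmo)^2 = 0.483428
t0^2 = 4.2849
sqrt(4.2849 + 0.483428) = 2.18365
dt = 2.18365 - 2.07 = 0.11365

0.11365


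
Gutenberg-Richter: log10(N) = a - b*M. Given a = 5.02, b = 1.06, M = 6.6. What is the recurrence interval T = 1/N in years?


log10(N) = 5.02 - 1.06*6.6 = -1.976
N = 10^-1.976 = 0.010568
T = 1/N = 1/0.010568 = 94.6237 years

94.6237


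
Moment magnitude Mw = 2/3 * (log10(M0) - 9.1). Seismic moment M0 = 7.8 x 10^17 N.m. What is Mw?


log10(M0) = log10(7.8 x 10^17) = 17.8921
Mw = 2/3 * (17.8921 - 9.1)
= 2/3 * 8.7921
= 5.86

5.86


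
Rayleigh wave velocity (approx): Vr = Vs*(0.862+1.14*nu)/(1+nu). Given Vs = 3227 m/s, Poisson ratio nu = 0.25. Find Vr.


Numerator factor = 0.862 + 1.14*0.25 = 1.147
Denominator = 1 + 0.25 = 1.25
Vr = 3227 * 1.147 / 1.25 = 2961.1 m/s

2961.1


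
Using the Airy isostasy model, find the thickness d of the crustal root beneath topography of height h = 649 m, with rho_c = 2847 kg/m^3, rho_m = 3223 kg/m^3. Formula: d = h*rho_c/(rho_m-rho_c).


rho_m - rho_c = 3223 - 2847 = 376
d = 649 * 2847 / 376
= 1847703 / 376
= 4914.1 m

4914.1


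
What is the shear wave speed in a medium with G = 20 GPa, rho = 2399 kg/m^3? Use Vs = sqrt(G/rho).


Convert G to Pa: G = 20e9 Pa
Compute G/rho = 20e9 / 2399 = 8336807.0029
Vs = sqrt(8336807.0029) = 2887.35 m/s

2887.35


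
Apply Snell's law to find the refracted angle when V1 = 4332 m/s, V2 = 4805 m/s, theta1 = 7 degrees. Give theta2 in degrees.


sin(theta1) = sin(7 deg) = 0.121869
sin(theta2) = V2/V1 * sin(theta1) = 4805/4332 * 0.121869 = 0.135176
theta2 = arcsin(0.135176) = 7.7688 degrees

7.7688


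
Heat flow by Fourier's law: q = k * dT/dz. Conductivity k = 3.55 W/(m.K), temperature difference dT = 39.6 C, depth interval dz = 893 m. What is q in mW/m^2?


q = k * dT / dz * 1000
= 3.55 * 39.6 / 893 * 1000
= 0.157424 * 1000
= 157.4244 mW/m^2

157.4244


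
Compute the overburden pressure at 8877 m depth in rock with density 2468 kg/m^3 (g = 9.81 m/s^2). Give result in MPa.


P = rho * g * z / 1e6
= 2468 * 9.81 * 8877 / 1e6
= 214921757.16 / 1e6
= 214.9218 MPa

214.9218


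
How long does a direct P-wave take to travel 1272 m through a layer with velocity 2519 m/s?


t = x / V
= 1272 / 2519
= 0.505 s

0.505


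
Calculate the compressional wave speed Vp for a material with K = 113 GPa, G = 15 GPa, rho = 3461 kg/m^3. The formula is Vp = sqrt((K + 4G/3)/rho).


First compute the effective modulus:
K + 4G/3 = 113e9 + 4*15e9/3 = 133000000000.0 Pa
Then divide by density:
133000000000.0 / 3461 = 38428199.9422 Pa/(kg/m^3)
Take the square root:
Vp = sqrt(38428199.9422) = 6199.05 m/s

6199.05


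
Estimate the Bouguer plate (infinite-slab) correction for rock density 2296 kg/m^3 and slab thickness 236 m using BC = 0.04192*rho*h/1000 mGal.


BC = 0.04192 * rho * h / 1000
= 0.04192 * 2296 * 236 / 1000
= 22.7146 mGal

22.7146


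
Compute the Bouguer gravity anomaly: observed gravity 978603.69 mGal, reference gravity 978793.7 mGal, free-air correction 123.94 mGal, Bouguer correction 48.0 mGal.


BA = g_obs - g_ref + FAC - BC
= 978603.69 - 978793.7 + 123.94 - 48.0
= -114.07 mGal

-114.07


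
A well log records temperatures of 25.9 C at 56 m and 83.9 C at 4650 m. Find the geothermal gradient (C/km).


dT = 83.9 - 25.9 = 58.0 C
dz = 4650 - 56 = 4594 m
gradient = dT/dz * 1000 = 58.0/4594 * 1000 = 12.6252 C/km

12.6252


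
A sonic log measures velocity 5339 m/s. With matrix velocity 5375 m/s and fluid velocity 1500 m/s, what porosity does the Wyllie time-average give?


1/V - 1/Vm = 1/5339 - 1/5375 = 1.25e-06
1/Vf - 1/Vm = 1/1500 - 1/5375 = 0.00048062
phi = 1.25e-06 / 0.00048062 = 0.0026

0.0026


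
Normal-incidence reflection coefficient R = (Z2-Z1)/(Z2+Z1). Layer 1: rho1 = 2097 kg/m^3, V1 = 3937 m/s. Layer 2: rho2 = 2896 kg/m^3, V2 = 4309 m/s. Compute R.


Z1 = 2097 * 3937 = 8255889
Z2 = 2896 * 4309 = 12478864
R = (12478864 - 8255889) / (12478864 + 8255889) = 4222975 / 20734753 = 0.2037

0.2037


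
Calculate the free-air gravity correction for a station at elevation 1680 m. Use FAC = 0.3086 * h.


FAC = 0.3086 * h
= 0.3086 * 1680
= 518.448 mGal

518.448


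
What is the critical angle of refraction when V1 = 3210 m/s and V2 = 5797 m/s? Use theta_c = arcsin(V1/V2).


V1/V2 = 3210/5797 = 0.553735
theta_c = arcsin(0.553735) = 33.6236 degrees

33.6236


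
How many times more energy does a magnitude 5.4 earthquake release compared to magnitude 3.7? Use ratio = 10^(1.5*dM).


M2 - M1 = 5.4 - 3.7 = 1.7
1.5 * 1.7 = 2.55
ratio = 10^2.55 = 354.81

354.81


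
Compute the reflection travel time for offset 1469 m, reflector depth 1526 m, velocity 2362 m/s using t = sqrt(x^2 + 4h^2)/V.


x^2 + 4h^2 = 1469^2 + 4*1526^2 = 2157961 + 9314704 = 11472665
sqrt(11472665) = 3387.1323
t = 3387.1323 / 2362 = 1.434 s

1.434


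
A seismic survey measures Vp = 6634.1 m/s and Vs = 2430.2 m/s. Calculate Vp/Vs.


Vp/Vs = 6634.1 / 2430.2
= 2.7299

2.7299


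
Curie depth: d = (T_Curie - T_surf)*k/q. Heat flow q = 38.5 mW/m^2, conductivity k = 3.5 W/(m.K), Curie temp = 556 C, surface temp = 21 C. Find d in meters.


T_Curie - T_surf = 556 - 21 = 535 C
Convert q to W/m^2: 38.5 mW/m^2 = 0.0385 W/m^2
d = 535 * 3.5 / 0.0385 = 48636.36 m

48636.36


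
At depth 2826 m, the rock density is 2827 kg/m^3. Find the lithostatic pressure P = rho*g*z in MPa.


P = rho * g * z / 1e6
= 2827 * 9.81 * 2826 / 1e6
= 78373090.62 / 1e6
= 78.3731 MPa

78.3731


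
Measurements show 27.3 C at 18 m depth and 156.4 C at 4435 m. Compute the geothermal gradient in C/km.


dT = 156.4 - 27.3 = 129.1 C
dz = 4435 - 18 = 4417 m
gradient = dT/dz * 1000 = 129.1/4417 * 1000 = 29.228 C/km

29.228


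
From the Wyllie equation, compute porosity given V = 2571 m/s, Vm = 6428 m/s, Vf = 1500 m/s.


1/V - 1/Vm = 1/2571 - 1/6428 = 0.00023338
1/Vf - 1/Vm = 1/1500 - 1/6428 = 0.0005111
phi = 0.00023338 / 0.0005111 = 0.4566

0.4566


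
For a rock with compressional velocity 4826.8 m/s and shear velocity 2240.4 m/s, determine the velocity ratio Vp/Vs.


Vp/Vs = 4826.8 / 2240.4
= 2.1544

2.1544


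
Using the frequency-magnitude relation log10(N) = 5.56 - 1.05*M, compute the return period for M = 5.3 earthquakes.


log10(N) = 5.56 - 1.05*5.3 = -0.005
N = 10^-0.005 = 0.988553
T = 1/N = 1/0.988553 = 1.0116 years

1.0116


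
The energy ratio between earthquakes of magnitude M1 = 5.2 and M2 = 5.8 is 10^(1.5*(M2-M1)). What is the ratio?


M2 - M1 = 5.8 - 5.2 = 0.6
1.5 * 0.6 = 0.9
ratio = 10^0.9 = 7.94

7.94


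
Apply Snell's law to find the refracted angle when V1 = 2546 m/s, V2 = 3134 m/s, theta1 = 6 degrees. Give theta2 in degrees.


sin(theta1) = sin(6 deg) = 0.104528
sin(theta2) = V2/V1 * sin(theta1) = 3134/2546 * 0.104528 = 0.128669
theta2 = arcsin(0.128669) = 7.3927 degrees

7.3927


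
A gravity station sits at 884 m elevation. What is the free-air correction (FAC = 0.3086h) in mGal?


FAC = 0.3086 * h
= 0.3086 * 884
= 272.8024 mGal

272.8024


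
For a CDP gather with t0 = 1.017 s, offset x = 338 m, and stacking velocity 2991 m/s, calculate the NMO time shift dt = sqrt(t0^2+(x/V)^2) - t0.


x/Vnmo = 338/2991 = 0.113006
(x/Vnmo)^2 = 0.01277
t0^2 = 1.034289
sqrt(1.034289 + 0.01277) = 1.023259
dt = 1.023259 - 1.017 = 0.006259

0.006259


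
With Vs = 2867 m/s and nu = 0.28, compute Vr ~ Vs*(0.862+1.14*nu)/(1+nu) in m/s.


Numerator factor = 0.862 + 1.14*0.28 = 1.1812
Denominator = 1 + 0.28 = 1.28
Vr = 2867 * 1.1812 / 1.28 = 2645.7 m/s

2645.7


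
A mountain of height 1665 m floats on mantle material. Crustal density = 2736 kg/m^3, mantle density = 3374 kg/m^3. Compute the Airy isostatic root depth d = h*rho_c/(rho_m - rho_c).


rho_m - rho_c = 3374 - 2736 = 638
d = 1665 * 2736 / 638
= 4555440 / 638
= 7140.19 m

7140.19


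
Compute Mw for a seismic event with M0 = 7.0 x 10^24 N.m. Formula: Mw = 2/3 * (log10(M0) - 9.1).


log10(M0) = log10(7.0 x 10^24) = 24.8451
Mw = 2/3 * (24.8451 - 9.1)
= 2/3 * 15.7451
= 10.5

10.5


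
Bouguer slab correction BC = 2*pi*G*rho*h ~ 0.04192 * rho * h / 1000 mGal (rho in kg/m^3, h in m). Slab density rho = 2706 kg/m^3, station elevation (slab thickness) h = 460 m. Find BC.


BC = 0.04192 * rho * h / 1000
= 0.04192 * 2706 * 460 / 1000
= 52.1803 mGal

52.1803


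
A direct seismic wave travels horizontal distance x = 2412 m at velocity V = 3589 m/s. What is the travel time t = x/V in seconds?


t = x / V
= 2412 / 3589
= 0.6721 s

0.6721


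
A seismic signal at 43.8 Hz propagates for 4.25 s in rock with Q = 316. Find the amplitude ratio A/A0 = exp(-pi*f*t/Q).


pi*f*t/Q = pi*43.8*4.25/316 = 1.850657
A/A0 = exp(-1.850657) = 0.157134

0.157134


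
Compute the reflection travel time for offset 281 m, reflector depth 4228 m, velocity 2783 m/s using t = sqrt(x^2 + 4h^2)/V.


x^2 + 4h^2 = 281^2 + 4*4228^2 = 78961 + 71503936 = 71582897
sqrt(71582897) = 8460.6676
t = 8460.6676 / 2783 = 3.0401 s

3.0401
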